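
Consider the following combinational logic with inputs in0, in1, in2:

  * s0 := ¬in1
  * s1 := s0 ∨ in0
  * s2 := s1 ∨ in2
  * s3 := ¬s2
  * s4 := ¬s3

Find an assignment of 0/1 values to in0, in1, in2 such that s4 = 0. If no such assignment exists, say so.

s4 = ¬s3 must be 0, so s3 = 1.
s3 = ¬s2 must be 1, so s2 = 0.
s2 = s1 ∨ in2 must be 0, so both s1 = 0 and in2 = 0.
Check with in0=0 in1=1 in2=0:
s0 = ¬in1 = ¬1 = 0
s1 = s0 ∨ in0 = 0 ∨ 0 = 0
s2 = s1 ∨ in2 = 0 ∨ 0 = 0
s3 = ¬s2 = ¬0 = 1
s4 = ¬s3 = ¬1 = 0
So s4 = 0 as required.

in0=0 in1=1 in2=0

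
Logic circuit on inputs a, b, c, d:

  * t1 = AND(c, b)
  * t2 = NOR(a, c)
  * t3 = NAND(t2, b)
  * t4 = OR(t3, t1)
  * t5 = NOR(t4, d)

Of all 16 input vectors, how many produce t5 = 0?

t5 = NOR(t4, d) must be 0, so at least one of t4, d is 1.
Enumerating the 16 input combinations, 15 give t5 = 0 and 1 give t5 = 1.

15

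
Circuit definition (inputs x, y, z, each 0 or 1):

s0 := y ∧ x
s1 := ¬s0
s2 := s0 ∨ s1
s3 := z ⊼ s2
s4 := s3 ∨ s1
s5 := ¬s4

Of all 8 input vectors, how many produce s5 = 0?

7

s5 = ¬s4 must be 0, so s4 = 1.
s4 = s3 ∨ s1 must be 1, so at least one of s3, s1 is 1.
Enumerating the 8 input combinations, 7 give s5 = 0 and 1 give s5 = 1.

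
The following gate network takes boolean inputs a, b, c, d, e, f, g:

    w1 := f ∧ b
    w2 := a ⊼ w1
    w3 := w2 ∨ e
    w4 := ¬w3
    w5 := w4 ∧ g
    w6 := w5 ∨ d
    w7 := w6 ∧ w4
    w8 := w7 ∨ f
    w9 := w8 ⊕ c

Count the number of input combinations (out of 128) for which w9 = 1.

64

w9 = w8 ⊕ c must be 1, so w8 and c differ.
Enumerating the 128 input combinations, 64 give w9 = 1 and 64 give w9 = 0.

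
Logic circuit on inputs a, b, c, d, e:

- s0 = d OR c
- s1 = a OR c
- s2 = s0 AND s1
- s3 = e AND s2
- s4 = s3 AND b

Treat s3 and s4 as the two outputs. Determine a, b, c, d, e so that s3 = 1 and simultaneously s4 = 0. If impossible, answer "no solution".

Check with a=1 b=0 c=0 d=1 e=1:
s0 = d OR c = 1 OR 0 = 1
s1 = a OR c = 1 OR 0 = 1
s2 = s0 AND s1 = 1 AND 1 = 1
s3 = e AND s2 = 1 AND 1 = 1
s4 = s3 AND b = 1 AND 0 = 0
So s3 = 1 and s4 = 0.

a=1 b=0 c=0 d=1 e=1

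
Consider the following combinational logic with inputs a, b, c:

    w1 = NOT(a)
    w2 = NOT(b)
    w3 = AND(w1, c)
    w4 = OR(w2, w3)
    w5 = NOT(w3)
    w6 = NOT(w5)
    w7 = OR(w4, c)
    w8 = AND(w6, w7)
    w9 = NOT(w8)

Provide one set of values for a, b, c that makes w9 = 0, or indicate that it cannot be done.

a=0, b=0, c=1

w9 = NOT(w8) must be 0, so w8 = 1.
w8 = AND(w6, w7) must be 1, so both w6 = 1 and w7 = 1.
Check with a=0, b=0, c=1:
w1 = NOT(a) = NOT 0 = 1
w2 = NOT(b) = NOT 0 = 1
w3 = AND(w1, c) = AND(1, 1) = 1
w4 = OR(w2, w3) = OR(1, 1) = 1
w5 = NOT(w3) = NOT 1 = 0
w6 = NOT(w5) = NOT 0 = 1
w7 = OR(w4, c) = OR(1, 1) = 1
w8 = AND(w6, w7) = AND(1, 1) = 1
w9 = NOT(w8) = NOT 1 = 0
So w9 = 0 as required.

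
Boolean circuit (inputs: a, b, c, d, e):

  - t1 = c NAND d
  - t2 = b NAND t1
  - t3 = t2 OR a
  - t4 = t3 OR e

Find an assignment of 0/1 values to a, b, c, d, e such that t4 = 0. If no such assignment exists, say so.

t4 = t3 OR e must be 0, so both t3 = 0 and e = 0.
t3 = t2 OR a must be 0, so both t2 = 0 and a = 0.
Check with a=0, b=1, c=0, d=0, e=0:
t1 = c NAND d = 0 NAND 0 = 1
t2 = b NAND t1 = 1 NAND 1 = 0
t3 = t2 OR a = 0 OR 0 = 0
t4 = t3 OR e = 0 OR 0 = 0
So t4 = 0 as required.

a=0, b=1, c=0, d=0, e=0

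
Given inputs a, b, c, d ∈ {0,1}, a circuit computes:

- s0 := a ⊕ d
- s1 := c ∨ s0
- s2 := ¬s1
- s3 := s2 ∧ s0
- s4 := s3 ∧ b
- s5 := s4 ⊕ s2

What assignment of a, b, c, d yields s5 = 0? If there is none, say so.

a=1, b=1, c=0, d=0

s5 = s4 ⊕ s2 must be 0, so s4 and s2 are equal.
Check with a=1, b=1, c=0, d=0:
s0 = a ⊕ d = 1 ⊕ 0 = 1
s1 = c ∨ s0 = 0 ∨ 1 = 1
s2 = ¬s1 = ¬1 = 0
s3 = s2 ∧ s0 = 0 ∧ 1 = 0
s4 = s3 ∧ b = 0 ∧ 1 = 0
s5 = s4 ⊕ s2 = 0 ⊕ 0 = 0
So s5 = 0 as required.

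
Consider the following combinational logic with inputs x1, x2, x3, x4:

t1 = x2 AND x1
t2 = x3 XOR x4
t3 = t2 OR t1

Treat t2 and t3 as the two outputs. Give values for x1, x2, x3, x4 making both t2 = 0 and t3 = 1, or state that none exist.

x1=1 x2=1 x3=1 x4=1

Check with x1=1 x2=1 x3=1 x4=1:
t1 = x2 AND x1 = 1 AND 1 = 1
t2 = x3 XOR x4 = 1 XOR 1 = 0
t3 = t2 OR t1 = 0 OR 1 = 1
So t2 = 0 and t3 = 1.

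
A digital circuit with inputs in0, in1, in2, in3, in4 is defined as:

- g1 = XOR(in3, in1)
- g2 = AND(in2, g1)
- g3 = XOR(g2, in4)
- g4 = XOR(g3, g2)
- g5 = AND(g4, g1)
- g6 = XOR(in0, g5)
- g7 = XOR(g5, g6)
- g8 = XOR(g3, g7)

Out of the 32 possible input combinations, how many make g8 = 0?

g8 = XOR(g3, g7) must be 0, so g3 and g7 are equal.
Enumerating the 32 input combinations, 16 give g8 = 0 and 16 give g8 = 1.

16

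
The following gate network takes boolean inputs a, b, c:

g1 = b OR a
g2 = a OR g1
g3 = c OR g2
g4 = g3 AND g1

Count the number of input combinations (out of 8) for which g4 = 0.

2

g4 = g3 AND g1 must be 0, so at least one of g3, g1 is 0.
Satisfying assignments:
  a=0, b=0, c=0
  a=0, b=0, c=1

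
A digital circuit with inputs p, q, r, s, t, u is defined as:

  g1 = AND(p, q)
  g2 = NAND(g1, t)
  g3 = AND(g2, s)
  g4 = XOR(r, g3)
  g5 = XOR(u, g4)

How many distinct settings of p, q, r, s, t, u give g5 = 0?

32

g5 = XOR(u, g4) must be 0, so u and g4 are equal.
Enumerating the 64 input combinations, 32 give g5 = 0 and 32 give g5 = 1.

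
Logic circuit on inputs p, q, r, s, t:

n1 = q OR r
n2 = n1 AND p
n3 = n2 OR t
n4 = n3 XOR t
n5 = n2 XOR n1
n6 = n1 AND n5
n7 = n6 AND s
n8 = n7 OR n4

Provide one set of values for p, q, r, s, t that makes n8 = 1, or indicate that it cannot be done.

n8 = n7 OR n4 must be 1, so at least one of n7, n4 is 1.
Check with p=0, q=1, r=0, s=1, t=1:
n1 = q OR r = 1 OR 0 = 1
n2 = n1 AND p = 1 AND 0 = 0
n3 = n2 OR t = 0 OR 1 = 1
n4 = n3 XOR t = 1 XOR 1 = 0
n5 = n2 XOR n1 = 0 XOR 1 = 1
n6 = n1 AND n5 = 1 AND 1 = 1
n7 = n6 AND s = 1 AND 1 = 1
n8 = n7 OR n4 = 1 OR 0 = 1
So n8 = 1 as required.

p=0, q=1, r=0, s=1, t=1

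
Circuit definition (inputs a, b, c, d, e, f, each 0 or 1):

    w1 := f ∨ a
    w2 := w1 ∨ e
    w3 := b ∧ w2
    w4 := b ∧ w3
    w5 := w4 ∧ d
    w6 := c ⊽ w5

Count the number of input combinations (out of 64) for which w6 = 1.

w6 = c ⊽ w5 must be 1, so both c = 0 and w5 = 0.
w5 = w4 ∧ d must be 0, so at least one of w4, d is 0.
Enumerating the 64 input combinations, 25 give w6 = 1 and 39 give w6 = 0.

25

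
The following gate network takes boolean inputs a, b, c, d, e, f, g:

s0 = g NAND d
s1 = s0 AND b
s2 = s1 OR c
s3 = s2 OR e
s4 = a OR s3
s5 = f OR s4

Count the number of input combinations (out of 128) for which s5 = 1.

s5 = f OR s4 must be 1, so at least one of f, s4 is 1.
Enumerating the 128 input combinations, 123 give s5 = 1 and 5 give s5 = 0.

123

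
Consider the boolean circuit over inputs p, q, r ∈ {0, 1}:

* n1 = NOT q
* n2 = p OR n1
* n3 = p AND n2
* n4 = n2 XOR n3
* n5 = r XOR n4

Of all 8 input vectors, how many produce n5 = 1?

4

n5 = r XOR n4 must be 1, so r and n4 differ.
Enumerating the 8 input combinations, 4 give n5 = 1 and 4 give n5 = 0.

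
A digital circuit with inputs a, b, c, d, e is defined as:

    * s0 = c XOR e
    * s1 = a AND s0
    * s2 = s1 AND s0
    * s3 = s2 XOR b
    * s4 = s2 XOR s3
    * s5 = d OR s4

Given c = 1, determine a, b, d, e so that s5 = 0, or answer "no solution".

a=1, b=0, d=0, e=1

Check with c = 1 and a=1, b=0, d=0, e=1:
s0 = c XOR e = 1 XOR 1 = 0
s1 = a AND s0 = 1 AND 0 = 0
s2 = s1 AND s0 = 0 AND 0 = 0
s3 = s2 XOR b = 0 XOR 0 = 0
s4 = s2 XOR s3 = 0 XOR 0 = 0
s5 = d OR s4 = 0 OR 0 = 0
So s5 = 0.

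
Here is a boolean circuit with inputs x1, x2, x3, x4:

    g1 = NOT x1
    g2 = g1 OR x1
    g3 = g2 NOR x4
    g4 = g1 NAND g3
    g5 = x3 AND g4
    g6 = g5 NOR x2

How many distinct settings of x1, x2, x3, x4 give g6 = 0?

g6 = g5 NOR x2 must be 0, so at least one of g5, x2 is 1.
Enumerating the 16 input combinations, 12 give g6 = 0 and 4 give g6 = 1.

12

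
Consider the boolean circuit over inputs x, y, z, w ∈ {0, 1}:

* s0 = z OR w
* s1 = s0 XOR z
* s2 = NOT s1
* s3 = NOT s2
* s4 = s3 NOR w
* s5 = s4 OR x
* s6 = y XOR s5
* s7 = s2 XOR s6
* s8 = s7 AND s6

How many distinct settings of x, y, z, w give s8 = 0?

14

s8 = s7 AND s6 must be 0, so at least one of s7, s6 is 0.
Enumerating the 16 input combinations, 14 give s8 = 0 and 2 give s8 = 1.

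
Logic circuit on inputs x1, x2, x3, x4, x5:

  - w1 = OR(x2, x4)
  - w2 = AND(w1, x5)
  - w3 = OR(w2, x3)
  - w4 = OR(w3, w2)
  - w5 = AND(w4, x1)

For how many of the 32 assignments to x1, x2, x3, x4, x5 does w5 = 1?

w5 = AND(w4, x1) must be 1, so both w4 = 1 and x1 = 1.
Enumerating the 32 input combinations, 11 give w5 = 1 and 21 give w5 = 0.

11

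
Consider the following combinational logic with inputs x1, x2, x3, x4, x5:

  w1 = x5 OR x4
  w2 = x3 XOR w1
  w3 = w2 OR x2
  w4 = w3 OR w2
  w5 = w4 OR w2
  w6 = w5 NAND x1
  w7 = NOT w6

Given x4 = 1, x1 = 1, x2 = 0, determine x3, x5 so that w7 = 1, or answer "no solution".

x3=0, x5=0

Check with x4 = 1, x1 = 1, x2 = 0 and x3=0, x5=0:
w1 = x5 OR x4 = 0 OR 1 = 1
w2 = x3 XOR w1 = 0 XOR 1 = 1
w3 = w2 OR x2 = 1 OR 0 = 1
w4 = w3 OR w2 = 1 OR 1 = 1
w5 = w4 OR w2 = 1 OR 1 = 1
w6 = w5 NAND x1 = 1 NAND 1 = 0
w7 = NOT w6 = NOT 0 = 1
So w7 = 1.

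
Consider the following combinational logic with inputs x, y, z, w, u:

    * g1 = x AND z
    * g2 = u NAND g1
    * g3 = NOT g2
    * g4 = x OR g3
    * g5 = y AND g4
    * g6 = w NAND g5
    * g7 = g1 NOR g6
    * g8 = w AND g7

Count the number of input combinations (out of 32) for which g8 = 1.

2

g8 = w AND g7 must be 1, so both w = 1 and g7 = 1.
g7 = g1 NOR g6 must be 1, so both g1 = 0 and g6 = 0.
Satisfying assignments:
  x=1, y=1, z=0, w=1, u=0
  x=1, y=1, z=0, w=1, u=1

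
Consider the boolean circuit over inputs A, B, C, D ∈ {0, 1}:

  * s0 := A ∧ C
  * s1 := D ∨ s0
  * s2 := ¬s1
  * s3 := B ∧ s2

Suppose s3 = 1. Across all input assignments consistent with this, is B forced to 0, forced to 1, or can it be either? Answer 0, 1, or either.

1

s3 = B ∧ s2 must be 1, so both B = 1 and s2 = 1.
s2 = ¬s1 must be 1, so s1 = 0.
s1 = D ∨ s0 must be 0, so both D = 0 and s0 = 0.
Every assignment with s3 = 1 has B = 1; there are 3 such assignment(s).
  A=0, B=1, C=0, D=0
  A=0, B=1, C=1, D=0
  A=1, B=1, C=0, D=0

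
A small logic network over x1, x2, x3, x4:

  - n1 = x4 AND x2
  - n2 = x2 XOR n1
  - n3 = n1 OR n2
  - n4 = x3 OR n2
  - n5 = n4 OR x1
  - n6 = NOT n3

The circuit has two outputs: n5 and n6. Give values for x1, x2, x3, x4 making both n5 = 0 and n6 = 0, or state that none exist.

x1=0, x2=1, x3=0, x4=1

Check with x1=0, x2=1, x3=0, x4=1:
n1 = x4 AND x2 = 1 AND 1 = 1
n2 = x2 XOR n1 = 1 XOR 1 = 0
n3 = n1 OR n2 = 1 OR 0 = 1
n4 = x3 OR n2 = 0 OR 0 = 0
n5 = n4 OR x1 = 0 OR 0 = 0
n6 = NOT n3 = NOT 1 = 0
So n5 = 0 and n6 = 0.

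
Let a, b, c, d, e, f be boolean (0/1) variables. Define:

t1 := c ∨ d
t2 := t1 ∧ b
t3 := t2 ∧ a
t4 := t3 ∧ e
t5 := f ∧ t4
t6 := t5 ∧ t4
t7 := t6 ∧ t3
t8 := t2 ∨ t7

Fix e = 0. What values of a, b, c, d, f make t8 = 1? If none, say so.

t8 = t2 ∨ t7 must be 1, so at least one of t2, t7 is 1.
Check with e = 0 and a=1, b=1, c=0, d=1, f=1:
t1 = c ∨ d = 0 ∨ 1 = 1
t2 = t1 ∧ b = 1 ∧ 1 = 1
t3 = t2 ∧ a = 1 ∧ 1 = 1
t4 = t3 ∧ e = 1 ∧ 0 = 0
t5 = f ∧ t4 = 1 ∧ 0 = 0
t6 = t5 ∧ t4 = 0 ∧ 0 = 0
t7 = t6 ∧ t3 = 0 ∧ 1 = 0
t8 = t2 ∨ t7 = 1 ∨ 0 = 1
So t8 = 1.

a=1, b=1, c=0, d=1, f=1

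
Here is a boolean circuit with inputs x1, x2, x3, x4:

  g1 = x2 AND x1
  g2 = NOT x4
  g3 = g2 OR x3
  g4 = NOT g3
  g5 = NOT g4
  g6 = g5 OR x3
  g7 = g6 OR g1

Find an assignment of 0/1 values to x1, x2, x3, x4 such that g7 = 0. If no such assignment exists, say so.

g7 = g6 OR g1 must be 0, so both g6 = 0 and g1 = 0.
g6 = g5 OR x3 must be 0, so both g5 = 0 and x3 = 0.
Check with x1=1, x2=0, x3=0, x4=1:
g1 = x2 AND x1 = 0 AND 1 = 0
g2 = NOT x4 = NOT 1 = 0
g3 = g2 OR x3 = 0 OR 0 = 0
g4 = NOT g3 = NOT 0 = 1
g5 = NOT g4 = NOT 1 = 0
g6 = g5 OR x3 = 0 OR 0 = 0
g7 = g6 OR g1 = 0 OR 0 = 0
So g7 = 0 as required.

x1=1, x2=0, x3=0, x4=1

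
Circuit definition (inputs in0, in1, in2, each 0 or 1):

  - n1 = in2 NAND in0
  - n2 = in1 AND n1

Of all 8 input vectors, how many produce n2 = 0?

n2 = in1 AND n1 must be 0, so at least one of in1, n1 is 0.
Satisfying assignments:
  in0=0, in1=0, in2=0
  in0=0, in1=0, in2=1
  in0=1, in1=0, in2=0
  in0=1, in1=0, in2=1
  in0=1, in1=1, in2=1

5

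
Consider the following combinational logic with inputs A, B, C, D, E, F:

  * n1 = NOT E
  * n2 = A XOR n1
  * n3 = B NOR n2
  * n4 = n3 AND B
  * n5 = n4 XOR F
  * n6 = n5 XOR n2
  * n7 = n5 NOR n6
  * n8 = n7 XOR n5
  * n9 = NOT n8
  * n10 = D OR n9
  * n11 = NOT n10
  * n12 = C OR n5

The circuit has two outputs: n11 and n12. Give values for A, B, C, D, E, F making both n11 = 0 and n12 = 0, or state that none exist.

A=0 B=0 C=0 D=0 E=0 F=0

Check with A=0 B=0 C=0 D=0 E=0 F=0:
n1 = NOT E = NOT 0 = 1
n2 = A XOR n1 = 0 XOR 1 = 1
n3 = B NOR n2 = 0 NOR 1 = 0
n4 = n3 AND B = 0 AND 0 = 0
n5 = n4 XOR F = 0 XOR 0 = 0
n6 = n5 XOR n2 = 0 XOR 1 = 1
n7 = n5 NOR n6 = 0 NOR 1 = 0
n8 = n7 XOR n5 = 0 XOR 0 = 0
n9 = NOT n8 = NOT 0 = 1
n10 = D OR n9 = 0 OR 1 = 1
n11 = NOT n10 = NOT 1 = 0
n12 = C OR n5 = 0 OR 0 = 0
So n11 = 0 and n12 = 0.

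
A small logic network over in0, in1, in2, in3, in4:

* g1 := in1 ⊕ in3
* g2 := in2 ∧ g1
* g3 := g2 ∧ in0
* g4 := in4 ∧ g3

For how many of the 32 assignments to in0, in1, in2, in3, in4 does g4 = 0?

g4 = in4 ∧ g3 must be 0, so at least one of in4, g3 is 0.
Enumerating the 32 input combinations, 30 give g4 = 0 and 2 give g4 = 1.

30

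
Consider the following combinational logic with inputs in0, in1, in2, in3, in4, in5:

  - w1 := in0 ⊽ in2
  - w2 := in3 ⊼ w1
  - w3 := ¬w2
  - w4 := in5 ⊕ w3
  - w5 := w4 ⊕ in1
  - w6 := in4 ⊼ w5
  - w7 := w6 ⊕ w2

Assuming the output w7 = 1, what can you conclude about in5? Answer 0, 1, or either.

either

Both values of in5 occur among assignments with w7 = 1:
  in5=0: in0=0, in1=0, in2=0, in3=1, in4=0, in5=0
  in5=1: in0=0, in1=0, in2=0, in3=0, in4=1, in5=1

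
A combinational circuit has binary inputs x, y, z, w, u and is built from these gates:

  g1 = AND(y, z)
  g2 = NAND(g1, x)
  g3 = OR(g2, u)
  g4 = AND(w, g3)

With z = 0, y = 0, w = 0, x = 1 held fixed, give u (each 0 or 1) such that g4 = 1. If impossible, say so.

no solution exists

With z = 0, y = 0, w = 0, x = 1 fixed, none of the 2 settings of u give g4 = 1.
For example, with u=1:
g1 = AND(y, z) = AND(0, 0) = 0
g2 = NAND(g1, x) = NAND(0, 1) = 1
g3 = OR(g2, u) = OR(1, 1) = 1
g4 = AND(w, g3) = AND(0, 1) = 0
giving g4 = 0 ≠ 1.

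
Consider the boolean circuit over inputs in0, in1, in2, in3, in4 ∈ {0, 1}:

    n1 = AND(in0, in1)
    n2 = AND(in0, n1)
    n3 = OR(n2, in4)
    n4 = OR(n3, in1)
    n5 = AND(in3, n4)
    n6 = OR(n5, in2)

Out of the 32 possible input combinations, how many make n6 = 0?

n6 = OR(n5, in2) must be 0, so both n5 = 0 and in2 = 0.
n5 = AND(in3, n4) must be 0, so at least one of in3, n4 is 0.
Enumerating the 32 input combinations, 10 give n6 = 0 and 22 give n6 = 1.

10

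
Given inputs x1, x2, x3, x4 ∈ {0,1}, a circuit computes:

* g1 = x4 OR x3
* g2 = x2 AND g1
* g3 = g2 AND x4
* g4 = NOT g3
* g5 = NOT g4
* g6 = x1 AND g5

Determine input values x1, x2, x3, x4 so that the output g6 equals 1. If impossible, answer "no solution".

g6 = x1 AND g5 must be 1, so both x1 = 1 and g5 = 1.
g5 = NOT g4 must be 1, so g4 = 0.
g4 = NOT g3 must be 0, so g3 = 1.
Check with x1=1, x2=1, x3=0, x4=1:
g1 = x4 OR x3 = 1 OR 0 = 1
g2 = x2 AND g1 = 1 AND 1 = 1
g3 = g2 AND x4 = 1 AND 1 = 1
g4 = NOT g3 = NOT 1 = 0
g5 = NOT g4 = NOT 0 = 1
g6 = x1 AND g5 = 1 AND 1 = 1
So g6 = 1 as required.

x1=1, x2=1, x3=0, x4=1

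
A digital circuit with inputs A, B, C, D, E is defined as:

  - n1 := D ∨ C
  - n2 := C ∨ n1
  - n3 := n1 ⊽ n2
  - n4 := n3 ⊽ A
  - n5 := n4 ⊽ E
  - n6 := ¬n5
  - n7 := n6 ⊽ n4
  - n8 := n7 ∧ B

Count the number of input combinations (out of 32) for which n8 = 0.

n8 = n7 ∧ B must be 0, so at least one of n7, B is 0.
Enumerating the 32 input combinations, 27 give n8 = 0 and 5 give n8 = 1.

27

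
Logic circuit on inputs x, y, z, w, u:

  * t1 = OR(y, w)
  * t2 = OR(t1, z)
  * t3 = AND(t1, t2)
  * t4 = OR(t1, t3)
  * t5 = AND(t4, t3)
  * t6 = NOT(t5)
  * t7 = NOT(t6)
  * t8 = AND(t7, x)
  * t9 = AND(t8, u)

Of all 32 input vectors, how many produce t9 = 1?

t9 = AND(t8, u) must be 1, so both t8 = 1 and u = 1.
t8 = AND(t7, x) must be 1, so both t7 = 1 and x = 1.
t7 = NOT(t6) must be 1, so t6 = 0.
Satisfying assignments:
  x=1, y=0, z=0, w=1, u=1
  x=1, y=0, z=1, w=1, u=1
  x=1, y=1, z=0, w=0, u=1
  x=1, y=1, z=0, w=1, u=1
  x=1, y=1, z=1, w=0, u=1
  x=1, y=1, z=1, w=1, u=1

6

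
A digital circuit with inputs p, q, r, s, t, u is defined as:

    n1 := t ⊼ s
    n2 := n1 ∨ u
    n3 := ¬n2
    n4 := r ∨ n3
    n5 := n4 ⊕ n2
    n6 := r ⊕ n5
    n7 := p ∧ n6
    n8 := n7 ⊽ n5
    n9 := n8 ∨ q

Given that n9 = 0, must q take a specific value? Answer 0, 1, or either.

n9 = n8 ∨ q must be 0, so both n8 = 0 and q = 0.
n8 = n7 ⊽ n5 must be 0, so at least one of n7, n5 is 1.
Every assignment with n9 = 0 has q = 0; there are 25 such assignment(s).

0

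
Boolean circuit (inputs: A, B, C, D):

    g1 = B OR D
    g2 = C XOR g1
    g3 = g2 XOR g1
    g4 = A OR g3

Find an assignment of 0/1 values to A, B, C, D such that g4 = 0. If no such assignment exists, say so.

g4 = A OR g3 must be 0, so both A = 0 and g3 = 0.
Check with A=0, B=0, C=0, D=1:
g1 = B OR D = 0 OR 1 = 1
g2 = C XOR g1 = 0 XOR 1 = 1
g3 = g2 XOR g1 = 1 XOR 1 = 0
g4 = A OR g3 = 0 OR 0 = 0
So g4 = 0 as required.

A=0, B=0, C=0, D=1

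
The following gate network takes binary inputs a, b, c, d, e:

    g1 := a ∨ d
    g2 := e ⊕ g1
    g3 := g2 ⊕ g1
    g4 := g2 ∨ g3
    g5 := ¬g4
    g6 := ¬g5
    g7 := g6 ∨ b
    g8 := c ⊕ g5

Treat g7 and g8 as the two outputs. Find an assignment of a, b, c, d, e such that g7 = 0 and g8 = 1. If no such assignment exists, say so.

Check with a=0, b=0, c=0, d=0, e=0:
g1 = a ∨ d = 0 ∨ 0 = 0
g2 = e ⊕ g1 = 0 ⊕ 0 = 0
g3 = g2 ⊕ g1 = 0 ⊕ 0 = 0
g4 = g2 ∨ g3 = 0 ∨ 0 = 0
g5 = ¬g4 = ¬0 = 1
g6 = ¬g5 = ¬1 = 0
g7 = g6 ∨ b = 0 ∨ 0 = 0
g8 = c ⊕ g5 = 0 ⊕ 1 = 1
So g7 = 0 and g8 = 1.

a=0, b=0, c=0, d=0, e=0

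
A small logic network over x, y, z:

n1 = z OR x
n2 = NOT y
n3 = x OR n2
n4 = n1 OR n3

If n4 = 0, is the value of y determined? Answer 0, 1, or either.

1

n4 = n1 OR n3 must be 0, so both n1 = 0 and n3 = 0.
n1 = z OR x must be 0, so both z = 0 and x = 0.
n3 = x OR n2 must be 0, so both x = 0 and n2 = 0.
Every assignment with n4 = 0 has y = 1; there are 1 such assignment(s).
  x=0, y=1, z=0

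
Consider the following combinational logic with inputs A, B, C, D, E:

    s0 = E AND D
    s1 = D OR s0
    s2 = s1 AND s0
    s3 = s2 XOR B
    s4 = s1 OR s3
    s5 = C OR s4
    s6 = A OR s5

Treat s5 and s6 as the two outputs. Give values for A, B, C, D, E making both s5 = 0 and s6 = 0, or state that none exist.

Check with A=0, B=0, C=0, D=0, E=0:
s0 = E AND D = 0 AND 0 = 0
s1 = D OR s0 = 0 OR 0 = 0
s2 = s1 AND s0 = 0 AND 0 = 0
s3 = s2 XOR B = 0 XOR 0 = 0
s4 = s1 OR s3 = 0 OR 0 = 0
s5 = C OR s4 = 0 OR 0 = 0
s6 = A OR s5 = 0 OR 0 = 0
So s5 = 0 and s6 = 0.

A=0, B=0, C=0, D=0, E=0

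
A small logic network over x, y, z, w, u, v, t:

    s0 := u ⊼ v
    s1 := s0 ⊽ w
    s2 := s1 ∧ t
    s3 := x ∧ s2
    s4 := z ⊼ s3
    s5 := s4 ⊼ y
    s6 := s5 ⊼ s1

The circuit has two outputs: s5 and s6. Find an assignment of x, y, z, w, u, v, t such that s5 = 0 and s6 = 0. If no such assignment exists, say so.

Across all 128 input combinations, none give both s5 = 0 and s6 = 0.

no solution exists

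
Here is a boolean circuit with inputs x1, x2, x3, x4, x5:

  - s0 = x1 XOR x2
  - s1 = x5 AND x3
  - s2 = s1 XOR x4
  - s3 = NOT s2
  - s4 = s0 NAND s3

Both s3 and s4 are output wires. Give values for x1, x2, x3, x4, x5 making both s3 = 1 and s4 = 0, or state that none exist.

x1=0, x2=1, x3=0, x4=0, x5=0

Check with x1=0, x2=1, x3=0, x4=0, x5=0:
s0 = x1 XOR x2 = 0 XOR 1 = 1
s1 = x5 AND x3 = 0 AND 0 = 0
s2 = s1 XOR x4 = 0 XOR 0 = 0
s3 = NOT s2 = NOT 0 = 1
s4 = s0 NAND s3 = 1 NAND 1 = 0
So s3 = 1 and s4 = 0.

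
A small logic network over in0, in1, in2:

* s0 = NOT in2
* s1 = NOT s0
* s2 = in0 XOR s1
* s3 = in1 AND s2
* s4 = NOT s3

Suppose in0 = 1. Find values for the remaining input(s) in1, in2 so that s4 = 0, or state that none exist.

s4 = NOT s3 must be 0, so s3 = 1.
Check with in0 = 1 and in1=1, in2=0:
s0 = NOT in2 = NOT 0 = 1
s1 = NOT s0 = NOT 1 = 0
s2 = in0 XOR s1 = 1 XOR 0 = 1
s3 = in1 AND s2 = 1 AND 1 = 1
s4 = NOT s3 = NOT 1 = 0
So s4 = 0.

in1=1 in2=0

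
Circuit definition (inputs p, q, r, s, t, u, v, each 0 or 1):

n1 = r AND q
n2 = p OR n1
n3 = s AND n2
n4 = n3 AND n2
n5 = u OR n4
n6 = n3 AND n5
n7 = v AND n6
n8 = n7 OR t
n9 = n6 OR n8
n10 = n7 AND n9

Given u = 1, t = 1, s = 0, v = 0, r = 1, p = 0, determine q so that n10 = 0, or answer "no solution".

n10 = n7 AND n9 must be 0, so at least one of n7, n9 is 0.
Check with u = 1, t = 1, s = 0, v = 0, r = 1, p = 0 and q=1:
n1 = r AND q = 1 AND 1 = 1
n2 = p OR n1 = 0 OR 1 = 1
n3 = s AND n2 = 0 AND 1 = 0
n4 = n3 AND n2 = 0 AND 1 = 0
n5 = u OR n4 = 1 OR 0 = 1
n6 = n3 AND n5 = 0 AND 1 = 0
n7 = v AND n6 = 0 AND 0 = 0
n8 = n7 OR t = 0 OR 1 = 1
n9 = n6 OR n8 = 0 OR 1 = 1
n10 = n7 AND n9 = 0 AND 1 = 0
So n10 = 0.

q=1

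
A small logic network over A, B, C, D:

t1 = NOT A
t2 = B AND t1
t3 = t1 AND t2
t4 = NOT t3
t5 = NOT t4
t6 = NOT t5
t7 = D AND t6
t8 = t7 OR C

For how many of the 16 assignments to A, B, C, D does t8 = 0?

t8 = t7 OR C must be 0, so both t7 = 0 and C = 0.
t7 = D AND t6 must be 0, so at least one of D, t6 is 0.
Satisfying assignments:
  A=0, B=0, C=0, D=0
  A=0, B=1, C=0, D=0
  A=0, B=1, C=0, D=1
  A=1, B=0, C=0, D=0
  A=1, B=1, C=0, D=0

5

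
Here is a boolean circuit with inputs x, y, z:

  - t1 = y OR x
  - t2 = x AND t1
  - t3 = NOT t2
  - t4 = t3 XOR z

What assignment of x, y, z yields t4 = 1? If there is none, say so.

t4 = t3 XOR z must be 1, so t3 and z differ.
Check with x=0 y=1 z=0:
t1 = y OR x = 1 OR 0 = 1
t2 = x AND t1 = 0 AND 1 = 0
t3 = NOT t2 = NOT 0 = 1
t4 = t3 XOR z = 1 XOR 0 = 1
So t4 = 1 as required.

x=0 y=1 z=0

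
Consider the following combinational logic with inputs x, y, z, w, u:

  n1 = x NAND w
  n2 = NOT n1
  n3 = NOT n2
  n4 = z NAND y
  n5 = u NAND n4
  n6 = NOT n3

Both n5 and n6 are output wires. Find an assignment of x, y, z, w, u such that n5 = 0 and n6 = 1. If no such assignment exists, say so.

x=1, y=0, z=0, w=1, u=1

Check with x=1, y=0, z=0, w=1, u=1:
n1 = x NAND w = 1 NAND 1 = 0
n2 = NOT n1 = NOT 0 = 1
n3 = NOT n2 = NOT 1 = 0
n4 = z NAND y = 0 NAND 0 = 1
n5 = u NAND n4 = 1 NAND 1 = 0
n6 = NOT n3 = NOT 0 = 1
So n5 = 0 and n6 = 1.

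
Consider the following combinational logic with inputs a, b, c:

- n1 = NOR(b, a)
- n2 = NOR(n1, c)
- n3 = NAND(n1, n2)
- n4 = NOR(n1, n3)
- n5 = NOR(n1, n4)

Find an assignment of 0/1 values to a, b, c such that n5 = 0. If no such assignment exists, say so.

a=0, b=0, c=1

Check with a=0, b=0, c=1:
n1 = NOR(b, a) = NOR(0, 0) = 1
n2 = NOR(n1, c) = NOR(1, 1) = 0
n3 = NAND(n1, n2) = NAND(1, 0) = 1
n4 = NOR(n1, n3) = NOR(1, 1) = 0
n5 = NOR(n1, n4) = NOR(1, 0) = 0
So n5 = 0 as required.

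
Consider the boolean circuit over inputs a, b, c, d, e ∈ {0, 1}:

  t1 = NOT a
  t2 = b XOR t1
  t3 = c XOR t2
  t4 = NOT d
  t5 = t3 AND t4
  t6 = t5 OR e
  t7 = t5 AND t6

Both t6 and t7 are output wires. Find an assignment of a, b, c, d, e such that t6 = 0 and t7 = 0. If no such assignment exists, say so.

a=1 b=1 c=1 d=0 e=0

Check with a=1 b=1 c=1 d=0 e=0:
t1 = NOT a = NOT 1 = 0
t2 = b XOR t1 = 1 XOR 0 = 1
t3 = c XOR t2 = 1 XOR 1 = 0
t4 = NOT d = NOT 0 = 1
t5 = t3 AND t4 = 0 AND 1 = 0
t6 = t5 OR e = 0 OR 0 = 0
t7 = t5 AND t6 = 0 AND 0 = 0
So t6 = 0 and t7 = 0.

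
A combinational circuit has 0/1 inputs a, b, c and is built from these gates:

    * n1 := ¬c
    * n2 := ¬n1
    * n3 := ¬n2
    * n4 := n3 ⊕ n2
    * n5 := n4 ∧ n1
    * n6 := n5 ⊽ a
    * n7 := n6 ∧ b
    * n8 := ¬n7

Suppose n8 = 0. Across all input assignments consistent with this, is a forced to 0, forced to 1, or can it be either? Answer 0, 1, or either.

n8 = ¬n7 must be 0, so n7 = 1.
Every assignment with n8 = 0 has a = 0; there are 1 such assignment(s).
  a=0, b=1, c=1

0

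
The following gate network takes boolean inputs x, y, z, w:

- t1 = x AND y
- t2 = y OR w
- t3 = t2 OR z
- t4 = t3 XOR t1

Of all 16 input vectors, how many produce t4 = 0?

t4 = t3 XOR t1 must be 0, so t3 and t1 are equal.
Satisfying assignments:
  x=0, y=0, z=0, w=0
  x=1, y=0, z=0, w=0
  x=1, y=1, z=0, w=0
  x=1, y=1, z=0, w=1
  x=1, y=1, z=1, w=0
  x=1, y=1, z=1, w=1

6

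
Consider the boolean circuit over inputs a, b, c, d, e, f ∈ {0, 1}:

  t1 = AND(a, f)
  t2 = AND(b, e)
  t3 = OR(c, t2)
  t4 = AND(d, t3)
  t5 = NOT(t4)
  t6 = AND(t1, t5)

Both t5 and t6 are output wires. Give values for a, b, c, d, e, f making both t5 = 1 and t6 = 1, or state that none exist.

a=1, b=1, c=0, d=1, e=0, f=1

Check with a=1, b=1, c=0, d=1, e=0, f=1:
t1 = AND(a, f) = AND(1, 1) = 1
t2 = AND(b, e) = AND(1, 0) = 0
t3 = OR(c, t2) = OR(0, 0) = 0
t4 = AND(d, t3) = AND(1, 0) = 0
t5 = NOT(t4) = NOT 0 = 1
t6 = AND(t1, t5) = AND(1, 1) = 1
So t5 = 1 and t6 = 1.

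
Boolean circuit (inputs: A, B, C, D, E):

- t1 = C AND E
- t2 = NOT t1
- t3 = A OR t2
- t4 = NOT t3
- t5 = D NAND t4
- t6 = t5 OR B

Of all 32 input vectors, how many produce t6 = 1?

31

t6 = t5 OR B must be 1, so at least one of t5, B is 1.
Enumerating the 32 input combinations, 31 give t6 = 1 and 1 give t6 = 0.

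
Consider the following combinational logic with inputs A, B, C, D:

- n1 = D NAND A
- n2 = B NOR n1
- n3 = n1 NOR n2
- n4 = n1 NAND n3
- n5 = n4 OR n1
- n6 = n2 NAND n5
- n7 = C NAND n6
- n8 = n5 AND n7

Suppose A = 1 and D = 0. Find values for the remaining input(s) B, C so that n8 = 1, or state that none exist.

n8 = n5 AND n7 must be 1, so both n5 = 1 and n7 = 1.
Check with A = 1 and D = 0 and B=0, C=0:
n1 = D NAND A = 0 NAND 1 = 1
n2 = B NOR n1 = 0 NOR 1 = 0
n3 = n1 NOR n2 = 1 NOR 0 = 0
n4 = n1 NAND n3 = 1 NAND 0 = 1
n5 = n4 OR n1 = 1 OR 1 = 1
n6 = n2 NAND n5 = 0 NAND 1 = 1
n7 = C NAND n6 = 0 NAND 1 = 1
n8 = n5 AND n7 = 1 AND 1 = 1
So n8 = 1.

B=0, C=0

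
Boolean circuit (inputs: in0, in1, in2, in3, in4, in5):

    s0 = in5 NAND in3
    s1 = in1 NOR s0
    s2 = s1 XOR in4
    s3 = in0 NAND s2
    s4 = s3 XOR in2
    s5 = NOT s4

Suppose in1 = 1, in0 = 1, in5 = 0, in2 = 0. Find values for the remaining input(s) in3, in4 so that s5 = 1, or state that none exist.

Check with in1 = 1, in0 = 1, in5 = 0, in2 = 0 and in3=1, in4=1:
s0 = in5 NAND in3 = 0 NAND 1 = 1
s1 = in1 NOR s0 = 1 NOR 1 = 0
s2 = s1 XOR in4 = 0 XOR 1 = 1
s3 = in0 NAND s2 = 1 NAND 1 = 0
s4 = s3 XOR in2 = 0 XOR 0 = 0
s5 = NOT s4 = NOT 0 = 1
So s5 = 1.

in3=1, in4=1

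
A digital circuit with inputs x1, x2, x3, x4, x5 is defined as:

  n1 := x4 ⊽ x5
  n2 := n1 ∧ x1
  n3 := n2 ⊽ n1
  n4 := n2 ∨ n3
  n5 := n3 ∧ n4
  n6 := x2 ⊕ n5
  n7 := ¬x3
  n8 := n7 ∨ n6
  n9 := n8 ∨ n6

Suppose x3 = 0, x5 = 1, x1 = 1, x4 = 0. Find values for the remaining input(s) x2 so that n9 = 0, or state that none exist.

With x3 = 0, x5 = 1, x1 = 1, x4 = 0 fixed, none of the 2 settings of x2 give n9 = 0.
For example, with x2=1:
n1 = x4 ⊽ x5 = 0 ⊽ 1 = 0
n2 = n1 ∧ x1 = 0 ∧ 1 = 0
n3 = n2 ⊽ n1 = 0 ⊽ 0 = 1
n4 = n2 ∨ n3 = 0 ∨ 1 = 1
n5 = n3 ∧ n4 = 1 ∧ 1 = 1
n6 = x2 ⊕ n5 = 1 ⊕ 1 = 0
n7 = ¬x3 = ¬0 = 1
n8 = n7 ∨ n6 = 1 ∨ 0 = 1
n9 = n8 ∨ n6 = 1 ∨ 0 = 1
giving n9 = 1 ≠ 0.

no solution exists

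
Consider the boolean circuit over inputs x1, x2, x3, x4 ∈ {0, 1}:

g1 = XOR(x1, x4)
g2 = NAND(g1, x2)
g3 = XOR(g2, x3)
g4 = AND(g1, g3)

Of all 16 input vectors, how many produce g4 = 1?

g4 = AND(g1, g3) must be 1, so both g1 = 1 and g3 = 1.
g1 = XOR(x1, x4) must be 1, so x1 and x4 differ.
g3 = XOR(g2, x3) must be 1, so g2 and x3 differ.
Satisfying assignments:
  x1=0, x2=0, x3=0, x4=1
  x1=0, x2=1, x3=1, x4=1
  x1=1, x2=0, x3=0, x4=0
  x1=1, x2=1, x3=1, x4=0

4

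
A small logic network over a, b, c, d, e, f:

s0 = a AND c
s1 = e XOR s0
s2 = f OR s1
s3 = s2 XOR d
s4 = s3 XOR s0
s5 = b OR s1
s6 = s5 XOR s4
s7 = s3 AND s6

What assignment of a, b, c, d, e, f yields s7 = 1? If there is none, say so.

a=1, b=0, c=0, d=1, e=0, f=0

Check with a=1, b=0, c=0, d=1, e=0, f=0:
s0 = a AND c = 1 AND 0 = 0
s1 = e XOR s0 = 0 XOR 0 = 0
s2 = f OR s1 = 0 OR 0 = 0
s3 = s2 XOR d = 0 XOR 1 = 1
s4 = s3 XOR s0 = 1 XOR 0 = 1
s5 = b OR s1 = 0 OR 0 = 0
s6 = s5 XOR s4 = 0 XOR 1 = 1
s7 = s3 AND s6 = 1 AND 1 = 1
So s7 = 1 as required.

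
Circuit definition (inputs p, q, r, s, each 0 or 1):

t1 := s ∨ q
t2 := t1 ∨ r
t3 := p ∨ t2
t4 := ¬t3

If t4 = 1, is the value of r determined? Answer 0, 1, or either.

0

t4 = ¬t3 must be 1, so t3 = 0.
t3 = p ∨ t2 must be 0, so both p = 0 and t2 = 0.
t2 = t1 ∨ r must be 0, so both t1 = 0 and r = 0.
Every assignment with t4 = 1 has r = 0; there are 1 such assignment(s).
  p=0, q=0, r=0, s=0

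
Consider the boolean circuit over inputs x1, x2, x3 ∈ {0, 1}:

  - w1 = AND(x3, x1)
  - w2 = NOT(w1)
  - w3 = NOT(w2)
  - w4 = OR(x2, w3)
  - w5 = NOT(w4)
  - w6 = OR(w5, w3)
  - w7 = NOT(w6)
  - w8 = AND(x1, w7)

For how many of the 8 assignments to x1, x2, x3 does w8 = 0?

7

w8 = AND(x1, w7) must be 0, so at least one of x1, w7 is 0.
Enumerating the 8 input combinations, 7 give w8 = 0 and 1 give w8 = 1.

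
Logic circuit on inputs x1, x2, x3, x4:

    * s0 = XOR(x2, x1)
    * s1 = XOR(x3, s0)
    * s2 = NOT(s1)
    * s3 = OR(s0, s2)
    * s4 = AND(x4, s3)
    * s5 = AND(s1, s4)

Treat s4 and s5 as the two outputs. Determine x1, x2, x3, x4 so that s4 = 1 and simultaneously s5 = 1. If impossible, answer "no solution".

Check with x1=1, x2=0, x3=0, x4=1:
s0 = XOR(x2, x1) = XOR(0, 1) = 1
s1 = XOR(x3, s0) = XOR(0, 1) = 1
s2 = NOT(s1) = NOT 1 = 0
s3 = OR(s0, s2) = OR(1, 0) = 1
s4 = AND(x4, s3) = AND(1, 1) = 1
s5 = AND(s1, s4) = AND(1, 1) = 1
So s4 = 1 and s5 = 1.

x1=1, x2=0, x3=0, x4=1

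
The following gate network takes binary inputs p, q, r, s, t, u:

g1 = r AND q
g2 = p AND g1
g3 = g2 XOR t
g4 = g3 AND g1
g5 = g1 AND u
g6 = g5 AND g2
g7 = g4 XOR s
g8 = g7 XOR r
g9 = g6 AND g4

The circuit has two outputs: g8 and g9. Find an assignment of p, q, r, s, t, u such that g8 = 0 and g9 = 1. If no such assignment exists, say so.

Check with p=1, q=1, r=1, s=0, t=0, u=1:
g1 = r AND q = 1 AND 1 = 1
g2 = p AND g1 = 1 AND 1 = 1
g3 = g2 XOR t = 1 XOR 0 = 1
g4 = g3 AND g1 = 1 AND 1 = 1
g5 = g1 AND u = 1 AND 1 = 1
g6 = g5 AND g2 = 1 AND 1 = 1
g7 = g4 XOR s = 1 XOR 0 = 1
g8 = g7 XOR r = 1 XOR 1 = 0
g9 = g6 AND g4 = 1 AND 1 = 1
So g8 = 0 and g9 = 1.

p=1, q=1, r=1, s=0, t=0, u=1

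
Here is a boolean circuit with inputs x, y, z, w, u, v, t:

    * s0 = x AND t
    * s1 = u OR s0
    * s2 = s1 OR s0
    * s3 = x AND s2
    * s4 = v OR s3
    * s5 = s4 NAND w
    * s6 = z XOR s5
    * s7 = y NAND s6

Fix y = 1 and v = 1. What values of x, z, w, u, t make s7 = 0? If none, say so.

x=0, z=0, w=0, u=1, t=0

s7 = y NAND s6 must be 0, so both y = 1 and s6 = 1.
s6 = z XOR s5 must be 1, so z and s5 differ.
Check with y = 1 and v = 1 and x=0, z=0, w=0, u=1, t=0:
s0 = x AND t = 0 AND 0 = 0
s1 = u OR s0 = 1 OR 0 = 1
s2 = s1 OR s0 = 1 OR 0 = 1
s3 = x AND s2 = 0 AND 1 = 0
s4 = v OR s3 = 1 OR 0 = 1
s5 = s4 NAND w = 1 NAND 0 = 1
s6 = z XOR s5 = 0 XOR 1 = 1
s7 = y NAND s6 = 1 NAND 1 = 0
So s7 = 0.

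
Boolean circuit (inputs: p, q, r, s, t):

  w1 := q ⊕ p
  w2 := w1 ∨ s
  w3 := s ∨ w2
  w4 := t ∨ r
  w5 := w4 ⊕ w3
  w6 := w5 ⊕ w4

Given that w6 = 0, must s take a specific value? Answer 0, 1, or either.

w6 = w5 ⊕ w4 must be 0, so w5 and w4 are equal.
Every assignment with w6 = 0 has s = 0; there are 8 such assignment(s).

0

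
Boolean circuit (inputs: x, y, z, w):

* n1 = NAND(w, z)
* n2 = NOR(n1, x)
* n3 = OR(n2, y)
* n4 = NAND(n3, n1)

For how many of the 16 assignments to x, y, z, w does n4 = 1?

n4 = NAND(n3, n1) must be 1, so at least one of n3, n1 is 0.
Enumerating the 16 input combinations, 10 give n4 = 1 and 6 give n4 = 0.

10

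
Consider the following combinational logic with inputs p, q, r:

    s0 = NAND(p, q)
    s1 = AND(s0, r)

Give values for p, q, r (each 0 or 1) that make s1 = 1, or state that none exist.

p=0, q=0, r=1

s1 = AND(s0, r) must be 1, so both s0 = 1 and r = 1.
s0 = NAND(p, q) must be 1, so at least one of p, q is 0.
Check with p=0, q=0, r=1:
s0 = NAND(p, q) = NAND(0, 0) = 1
s1 = AND(s0, r) = AND(1, 1) = 1
So s1 = 1 as required.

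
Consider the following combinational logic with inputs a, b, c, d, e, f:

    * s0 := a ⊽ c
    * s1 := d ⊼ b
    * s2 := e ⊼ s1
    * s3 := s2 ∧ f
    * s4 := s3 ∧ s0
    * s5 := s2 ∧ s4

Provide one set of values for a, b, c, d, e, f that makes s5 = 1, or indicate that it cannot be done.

a=0 b=1 c=0 d=1 e=1 f=1

s5 = s2 ∧ s4 must be 1, so both s2 = 1 and s4 = 1.
s2 = e ⊼ s1 must be 1, so at least one of e, s1 is 0.
Check with a=0 b=1 c=0 d=1 e=1 f=1:
s0 = a ⊽ c = 0 ⊽ 0 = 1
s1 = d ⊼ b = 1 ⊼ 1 = 0
s2 = e ⊼ s1 = 1 ⊼ 0 = 1
s3 = s2 ∧ f = 1 ∧ 1 = 1
s4 = s3 ∧ s0 = 1 ∧ 1 = 1
s5 = s2 ∧ s4 = 1 ∧ 1 = 1
So s5 = 1 as required.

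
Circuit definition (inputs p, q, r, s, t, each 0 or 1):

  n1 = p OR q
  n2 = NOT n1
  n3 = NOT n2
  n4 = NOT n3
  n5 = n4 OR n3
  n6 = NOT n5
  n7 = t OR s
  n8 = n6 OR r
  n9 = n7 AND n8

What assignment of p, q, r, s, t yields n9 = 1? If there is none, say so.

p=1, q=1, r=1, s=0, t=1

n9 = n7 AND n8 must be 1, so both n7 = 1 and n8 = 1.
Check with p=1, q=1, r=1, s=0, t=1:
n1 = p OR q = 1 OR 1 = 1
n2 = NOT n1 = NOT 1 = 0
n3 = NOT n2 = NOT 0 = 1
n4 = NOT n3 = NOT 1 = 0
n5 = n4 OR n3 = 0 OR 1 = 1
n6 = NOT n5 = NOT 1 = 0
n7 = t OR s = 1 OR 0 = 1
n8 = n6 OR r = 0 OR 1 = 1
n9 = n7 AND n8 = 1 AND 1 = 1
So n9 = 1 as required.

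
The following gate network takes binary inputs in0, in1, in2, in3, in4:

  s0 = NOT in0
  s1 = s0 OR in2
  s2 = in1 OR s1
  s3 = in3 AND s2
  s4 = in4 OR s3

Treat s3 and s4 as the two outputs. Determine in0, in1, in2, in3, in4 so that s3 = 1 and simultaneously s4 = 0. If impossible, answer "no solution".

Across all 32 input combinations, none give both s3 = 1 and s4 = 0.

no solution exists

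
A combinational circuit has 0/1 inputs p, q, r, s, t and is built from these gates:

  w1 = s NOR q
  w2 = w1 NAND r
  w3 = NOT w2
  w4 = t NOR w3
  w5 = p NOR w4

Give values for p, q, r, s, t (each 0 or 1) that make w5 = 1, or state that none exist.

w5 = p NOR w4 must be 1, so both p = 0 and w4 = 0.
w4 = t NOR w3 must be 0, so at least one of t, w3 is 1.
Check with p=0, q=1, r=0, s=0, t=1:
w1 = s NOR q = 0 NOR 1 = 0
w2 = w1 NAND r = 0 NAND 0 = 1
w3 = NOT w2 = NOT 1 = 0
w4 = t NOR w3 = 1 NOR 0 = 0
w5 = p NOR w4 = 0 NOR 0 = 1
So w5 = 1 as required.

p=0, q=1, r=0, s=0, t=1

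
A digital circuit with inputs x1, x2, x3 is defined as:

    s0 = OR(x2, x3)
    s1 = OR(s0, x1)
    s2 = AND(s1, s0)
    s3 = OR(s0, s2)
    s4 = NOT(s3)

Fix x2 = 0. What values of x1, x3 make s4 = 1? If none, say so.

x1=1 x3=0

Check with x2 = 0 and x1=1, x3=0:
s0 = OR(x2, x3) = OR(0, 0) = 0
s1 = OR(s0, x1) = OR(0, 1) = 1
s2 = AND(s1, s0) = AND(1, 0) = 0
s3 = OR(s0, s2) = OR(0, 0) = 0
s4 = NOT(s3) = NOT 0 = 1
So s4 = 1.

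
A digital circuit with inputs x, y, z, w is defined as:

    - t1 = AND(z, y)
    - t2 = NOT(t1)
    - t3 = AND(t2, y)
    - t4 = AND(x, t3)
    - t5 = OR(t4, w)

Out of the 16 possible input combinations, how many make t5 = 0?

7

t5 = OR(t4, w) must be 0, so both t4 = 0 and w = 0.
t4 = AND(x, t3) must be 0, so at least one of x, t3 is 0.
Enumerating the 16 input combinations, 7 give t5 = 0 and 9 give t5 = 1.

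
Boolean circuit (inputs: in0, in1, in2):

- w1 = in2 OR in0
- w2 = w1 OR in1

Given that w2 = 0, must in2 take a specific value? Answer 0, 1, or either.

0

w2 = w1 OR in1 must be 0, so both w1 = 0 and in1 = 0.
Every assignment with w2 = 0 has in2 = 0; there are 1 such assignment(s).
  in0=0, in1=0, in2=0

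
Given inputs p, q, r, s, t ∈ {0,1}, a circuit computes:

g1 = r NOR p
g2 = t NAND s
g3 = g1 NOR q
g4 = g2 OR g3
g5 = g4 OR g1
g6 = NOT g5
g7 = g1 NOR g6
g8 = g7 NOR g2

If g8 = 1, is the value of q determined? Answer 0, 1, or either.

Both values of q occur among assignments with g8 = 1:
  q=0: p=0, q=0, r=0, s=1, t=1
  q=1: p=0, q=1, r=0, s=1, t=1

either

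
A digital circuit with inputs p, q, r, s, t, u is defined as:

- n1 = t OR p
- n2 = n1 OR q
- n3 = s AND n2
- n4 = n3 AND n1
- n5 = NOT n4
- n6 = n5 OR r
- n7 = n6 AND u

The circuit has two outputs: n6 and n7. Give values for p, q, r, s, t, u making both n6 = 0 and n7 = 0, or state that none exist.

p=1 q=0 r=0 s=1 t=1 u=1

Check with p=1 q=0 r=0 s=1 t=1 u=1:
n1 = t OR p = 1 OR 1 = 1
n2 = n1 OR q = 1 OR 0 = 1
n3 = s AND n2 = 1 AND 1 = 1
n4 = n3 AND n1 = 1 AND 1 = 1
n5 = NOT n4 = NOT 1 = 0
n6 = n5 OR r = 0 OR 0 = 0
n7 = n6 AND u = 0 AND 1 = 0
So n6 = 0 and n7 = 0.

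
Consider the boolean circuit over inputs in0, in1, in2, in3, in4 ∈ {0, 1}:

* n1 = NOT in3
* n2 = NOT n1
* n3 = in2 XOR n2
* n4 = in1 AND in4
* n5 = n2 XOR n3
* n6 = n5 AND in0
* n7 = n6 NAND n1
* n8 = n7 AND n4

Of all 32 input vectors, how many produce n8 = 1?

n8 = n7 AND n4 must be 1, so both n7 = 1 and n4 = 1.
n7 = n6 NAND n1 must be 1, so at least one of n6, n1 is 0.
n4 = in1 AND in4 must be 1, so both in1 = 1 and in4 = 1.
Enumerating the 32 input combinations, 7 give n8 = 1 and 25 give n8 = 0.

7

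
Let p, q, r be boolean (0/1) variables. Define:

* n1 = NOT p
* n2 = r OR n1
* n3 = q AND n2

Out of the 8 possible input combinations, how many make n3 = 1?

n3 = q AND n2 must be 1, so both q = 1 and n2 = 1.
Satisfying assignments:
  p=0, q=1, r=0
  p=0, q=1, r=1
  p=1, q=1, r=1

3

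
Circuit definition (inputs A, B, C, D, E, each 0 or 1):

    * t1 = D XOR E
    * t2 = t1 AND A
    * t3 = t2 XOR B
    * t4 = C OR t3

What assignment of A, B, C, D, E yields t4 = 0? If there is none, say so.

A=0, B=0, C=0, D=0, E=1

t4 = C OR t3 must be 0, so both C = 0 and t3 = 0.
Check with A=0, B=0, C=0, D=0, E=1:
t1 = D XOR E = 0 XOR 1 = 1
t2 = t1 AND A = 1 AND 0 = 0
t3 = t2 XOR B = 0 XOR 0 = 0
t4 = C OR t3 = 0 OR 0 = 0
So t4 = 0 as required.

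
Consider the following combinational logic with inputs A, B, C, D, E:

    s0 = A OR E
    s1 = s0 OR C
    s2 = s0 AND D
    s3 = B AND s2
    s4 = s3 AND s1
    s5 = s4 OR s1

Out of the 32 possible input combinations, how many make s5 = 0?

4

s5 = s4 OR s1 must be 0, so both s4 = 0 and s1 = 0.
Satisfying assignments:
  A=0, B=0, C=0, D=0, E=0
  A=0, B=0, C=0, D=1, E=0
  A=0, B=1, C=0, D=0, E=0
  A=0, B=1, C=0, D=1, E=0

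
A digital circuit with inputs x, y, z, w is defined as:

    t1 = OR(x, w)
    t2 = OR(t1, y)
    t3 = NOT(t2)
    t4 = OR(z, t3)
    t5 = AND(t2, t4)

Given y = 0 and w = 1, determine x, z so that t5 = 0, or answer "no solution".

t5 = AND(t2, t4) must be 0, so at least one of t2, t4 is 0.
Check with y = 0 and w = 1 and x=0, z=0:
t1 = OR(x, w) = OR(0, 1) = 1
t2 = OR(t1, y) = OR(1, 0) = 1
t3 = NOT(t2) = NOT 1 = 0
t4 = OR(z, t3) = OR(0, 0) = 0
t5 = AND(t2, t4) = AND(1, 0) = 0
So t5 = 0.

x=0, z=0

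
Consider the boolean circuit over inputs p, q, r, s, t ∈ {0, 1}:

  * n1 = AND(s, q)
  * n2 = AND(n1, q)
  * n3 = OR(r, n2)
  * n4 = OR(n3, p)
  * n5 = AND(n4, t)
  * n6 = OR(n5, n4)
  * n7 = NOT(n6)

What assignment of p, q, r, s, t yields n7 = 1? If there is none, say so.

n7 = NOT(n6) must be 1, so n6 = 0.
n6 = OR(n5, n4) must be 0, so both n5 = 0 and n4 = 0.
n5 = AND(n4, t) must be 0, so at least one of n4, t is 0.
Check with p=0, q=0, r=0, s=0, t=1:
n1 = AND(s, q) = AND(0, 0) = 0
n2 = AND(n1, q) = AND(0, 0) = 0
n3 = OR(r, n2) = OR(0, 0) = 0
n4 = OR(n3, p) = OR(0, 0) = 0
n5 = AND(n4, t) = AND(0, 1) = 0
n6 = OR(n5, n4) = OR(0, 0) = 0
n7 = NOT(n6) = NOT 0 = 1
So n7 = 1 as required.

p=0, q=0, r=0, s=0, t=1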